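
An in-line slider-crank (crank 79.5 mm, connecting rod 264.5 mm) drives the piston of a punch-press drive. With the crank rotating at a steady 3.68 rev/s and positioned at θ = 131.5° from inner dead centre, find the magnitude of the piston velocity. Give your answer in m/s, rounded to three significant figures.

1.10

ω = 2π·3.68 = 23.12 rad/s
For an in-line slider-crank, x = r cosθ + √(L² − r² sin²θ), so v = −rω sinθ·[1 + r cosθ/√(L² − r² sin²θ)].
With r = 0.0795 m, L = 0.2645 m, θ = 131.5°: √(L² − r² sin²θ) = 0.25771 m.
v = −0.0795·23.12·0.74896·[1 + 0.0795·-0.66262/0.25771] = -1.0953 m/s.
|v| = 1.0953 m/s.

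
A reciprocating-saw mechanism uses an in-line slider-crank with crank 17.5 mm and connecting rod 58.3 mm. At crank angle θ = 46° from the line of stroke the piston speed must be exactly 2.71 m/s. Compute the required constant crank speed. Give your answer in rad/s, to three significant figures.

For an in-line slider-crank, |v_piston| = rω|sinθ|·[1 + r cosθ/√(L² − r² sin²θ)].
With r = 0.0175 m, L = 0.0583 m, θ = 46°: the bracketed kinematic factor |dx/dθ| = 0.015277 m.
ω = v/|dx/dθ| = 2.71/0.015277 = 177.39 rad/s.

177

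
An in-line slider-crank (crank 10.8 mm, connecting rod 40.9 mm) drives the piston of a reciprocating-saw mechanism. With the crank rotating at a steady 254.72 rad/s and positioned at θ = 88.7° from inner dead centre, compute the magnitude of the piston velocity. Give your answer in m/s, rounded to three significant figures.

2.77

ω = 254.7 rad/s
For an in-line slider-crank, x = r cosθ + √(L² − r² sin²θ), so v = −rω sinθ·[1 + r cosθ/√(L² − r² sin²θ)].
With r = 0.0108 m, L = 0.0409 m, θ = 88.7°: √(L² − r² sin²θ) = 0.039449 m.
v = −0.0108·254.7·0.99974·[1 + 0.0108·0.02269/0.039449] = -2.7674 m/s.
|v| = 2.7674 m/s.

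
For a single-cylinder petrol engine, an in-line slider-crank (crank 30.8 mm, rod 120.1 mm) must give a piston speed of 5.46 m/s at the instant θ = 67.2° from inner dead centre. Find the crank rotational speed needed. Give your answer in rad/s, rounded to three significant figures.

174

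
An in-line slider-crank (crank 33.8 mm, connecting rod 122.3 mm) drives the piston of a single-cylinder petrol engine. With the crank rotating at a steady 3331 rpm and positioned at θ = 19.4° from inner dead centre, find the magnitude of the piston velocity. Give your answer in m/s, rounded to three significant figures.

ω = 2π·3331/60 = 348.8 rad/s
For an in-line slider-crank, x = r cosθ + √(L² − r² sin²θ), so v = −rω sinθ·[1 + r cosθ/√(L² − r² sin²θ)].
With r = 0.0338 m, L = 0.1223 m, θ = 19.4°: √(L² − r² sin²θ) = 0.12178 m.
v = −0.0338·348.8·0.33216·[1 + 0.0338·0.94322/0.12178] = -4.9414 m/s.
|v| = 4.9414 m/s.

4.94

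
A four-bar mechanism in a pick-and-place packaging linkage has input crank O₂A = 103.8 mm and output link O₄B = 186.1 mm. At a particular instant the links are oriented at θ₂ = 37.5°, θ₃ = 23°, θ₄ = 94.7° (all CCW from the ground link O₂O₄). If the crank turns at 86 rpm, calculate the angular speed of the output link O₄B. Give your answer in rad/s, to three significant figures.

1.32

ω₂ = 9.006 rad/s (from 86 rpm).
Differentiating the loop-closure r₂e^{iθ₂}+r₃e^{iθ₃}=r₁+r₄e^{iθ₄} gives r₂ω₂e^{iθ₂}+r₃ω₃e^{iθ₃}=r₄ω₄e^{iθ₄}.
Eliminating the other unknown: ω₄ = r₂ω₂ sin(θ₂−θ₃) / [r₄ sin(θ₄−θ₃)].
Numerator sine = +0.25038; denominator sine = +0.94943.
Result = 0.1038·9.006·(+0.25038) / (0.1861·(+0.94943)) = +1.3247 rad/s; magnitude 1.3247 rad/s.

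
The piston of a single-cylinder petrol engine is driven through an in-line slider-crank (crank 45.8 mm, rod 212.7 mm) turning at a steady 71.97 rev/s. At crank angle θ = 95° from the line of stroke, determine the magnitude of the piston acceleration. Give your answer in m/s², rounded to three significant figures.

2850

ω = 2π·72 = 452.2 rad/s
x(θ) = r cosθ + √(L² − r² sin²θ); with ω constant, a = ω²·d²x/dθ².
d²x/dθ² = −r cosθ − r²(cos2θ)/√u − r⁴ sin²2θ/(4u^{3/2}),  u = L² − r² sin²θ = 0.0431596 m².
Substituting r = 0.0458 m, L = 0.2127 m, θ = 95°: d²x/dθ² = +0.013932 m.
a = ω²·d²x/dθ² = (452.2)²·(+0.013932) = +2848.8 m/s²;  |a| = 2848.8 m/s².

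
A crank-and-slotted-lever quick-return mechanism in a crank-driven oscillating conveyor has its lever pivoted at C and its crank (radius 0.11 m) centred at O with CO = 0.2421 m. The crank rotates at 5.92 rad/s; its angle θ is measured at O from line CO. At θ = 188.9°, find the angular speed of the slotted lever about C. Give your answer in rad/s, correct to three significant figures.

4.65

ω = 5.92 rad/s
Crank pin A relative to C: A = (d + r cosθ, r sinθ); lever angle φ = atan2(r sinθ, d + r cosθ).
Differentiating tanφ: φ̇ = rω(d cosθ + r)/(d² + r² + 2dr cosθ).
d² + r² + 2dr cosθ = |CA|² = 0.0180917 m²;  d cosθ + r = -0.12919 m.
|ω_lever| = |0.11·5.92·-0.12919| / 0.0180917 = 4.6499 rad/s.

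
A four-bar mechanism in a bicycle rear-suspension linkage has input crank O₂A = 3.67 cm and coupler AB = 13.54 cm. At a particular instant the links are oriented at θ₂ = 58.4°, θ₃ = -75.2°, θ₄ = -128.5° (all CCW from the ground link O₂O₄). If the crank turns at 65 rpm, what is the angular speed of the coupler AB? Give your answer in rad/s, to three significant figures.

ω₂ = 6.807 rad/s (from 65 rpm).
Differentiating the loop-closure r₂e^{iθ₂}+r₃e^{iθ₃}=r₁+r₄e^{iθ₄} gives r₂ω₂e^{iθ₂}+r₃ω₃e^{iθ₃}=r₄ω₄e^{iθ₄}.
Eliminating the other unknown: ω₃ = r₂ω₂ sin(θ₄−θ₂) / [r₃ sin(θ₃−θ₄)].
Numerator sine = +0.12014; denominator sine = +0.80178.
Result = 0.0367·6.807·(+0.12014) / (0.1354·(+0.80178)) = +0.27645 rad/s; magnitude 0.27645 rad/s.

0.276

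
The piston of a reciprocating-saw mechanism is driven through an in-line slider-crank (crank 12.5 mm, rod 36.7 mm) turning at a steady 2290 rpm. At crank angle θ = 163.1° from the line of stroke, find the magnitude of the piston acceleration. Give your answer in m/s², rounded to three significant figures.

481

ω = 2π·2290/60 = 239.8 rad/s
x(θ) = r cosθ + √(L² − r² sin²θ); with ω constant, a = ω²·d²x/dθ².
d²x/dθ² = −r cosθ − r²(cos2θ)/√u − r⁴ sin²2θ/(4u^{3/2}),  u = L² − r² sin²θ = 0.00133369 m².
Substituting r = 0.0125 m, L = 0.0367 m, θ = 163.1°: d²x/dθ² = +0.008366 m.
a = ω²·d²x/dθ² = (239.8)²·(+0.008366) = +481.11 m/s²;  |a| = 481.11 m/s².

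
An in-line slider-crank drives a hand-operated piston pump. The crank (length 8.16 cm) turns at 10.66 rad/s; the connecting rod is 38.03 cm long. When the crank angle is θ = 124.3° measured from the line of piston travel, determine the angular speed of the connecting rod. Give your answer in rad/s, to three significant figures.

1.31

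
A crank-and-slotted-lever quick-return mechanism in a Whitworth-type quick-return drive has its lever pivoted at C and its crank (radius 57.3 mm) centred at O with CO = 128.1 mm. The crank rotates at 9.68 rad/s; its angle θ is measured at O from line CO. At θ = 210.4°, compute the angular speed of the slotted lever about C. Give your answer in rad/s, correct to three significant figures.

ω = 9.68 rad/s
Crank pin A relative to C: A = (d + r cosθ, r sinθ); lever angle φ = atan2(r sinθ, d + r cosθ).
Differentiating tanφ: φ̇ = rω(d cosθ + r)/(d² + r² + 2dr cosθ).
d² + r² + 2dr cosθ = |CA|² = 0.00703098 m²;  d cosθ + r = -0.053188 m.
|ω_lever| = |0.0573·9.68·-0.053188| / 0.00703098 = 4.1959 rad/s.

4.20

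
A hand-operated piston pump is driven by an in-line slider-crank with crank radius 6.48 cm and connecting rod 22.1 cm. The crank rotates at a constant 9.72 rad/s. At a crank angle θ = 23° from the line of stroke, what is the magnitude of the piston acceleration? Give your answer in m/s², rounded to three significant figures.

6.91

ω = 9.72 rad/s
x(θ) = r cosθ + √(L² − r² sin²θ); with ω constant, a = ω²·d²x/dθ².
d²x/dθ² = −r cosθ − r²(cos2θ)/√u − r⁴ sin²2θ/(4u^{3/2}),  u = L² − r² sin²θ = 0.0481999 m².
Substituting r = 0.0648 m, L = 0.221 m, θ = 23°: d²x/dθ² = -0.07315 m.
a = ω²·d²x/dθ² = (9.72)²·(-0.07315) = -6.9111 m/s²;  |a| = 6.9111 m/s².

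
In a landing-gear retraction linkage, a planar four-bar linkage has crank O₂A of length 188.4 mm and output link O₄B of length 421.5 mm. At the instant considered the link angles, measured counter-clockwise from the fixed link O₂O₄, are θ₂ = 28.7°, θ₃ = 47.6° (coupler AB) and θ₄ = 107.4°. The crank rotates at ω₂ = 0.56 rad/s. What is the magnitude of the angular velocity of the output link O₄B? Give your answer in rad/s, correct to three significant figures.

0.0938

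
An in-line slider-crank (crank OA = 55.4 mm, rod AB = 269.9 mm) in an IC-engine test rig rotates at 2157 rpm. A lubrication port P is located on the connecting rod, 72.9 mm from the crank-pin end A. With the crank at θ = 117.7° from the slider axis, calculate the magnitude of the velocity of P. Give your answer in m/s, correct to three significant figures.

ω = 225.9 rad/s.  Crank-pin speed |V_A| = rω = 12.514 m/s, perpendicular to OA.
Rod angle: sinφ = −(r/L) sinθ ⇒ φ = -10.471°; ω_rod = −rω cosθ/√(L²−r²sin²θ) = +21.917 rad/s.
V_P = V_A + ω_rod × AP, with AP = 0.0729 m along the rod.
Components: V_Px = −rω sinθ − a·ω_rod·sinφ = -10.789 m/s;  V_Py = rω cosθ + a·ω_rod·cosφ = -4.2458 m/s.
|V_P| = √(V_Px² + V_Py²) = 11.595 m/s.

11.6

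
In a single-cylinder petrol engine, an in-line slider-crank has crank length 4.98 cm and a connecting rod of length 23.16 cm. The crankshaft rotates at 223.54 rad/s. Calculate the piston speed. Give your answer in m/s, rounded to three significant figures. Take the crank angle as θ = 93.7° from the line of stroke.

ω = 223.5 rad/s
For an in-line slider-crank, x = r cosθ + √(L² − r² sin²θ), so v = −rω sinθ·[1 + r cosθ/√(L² − r² sin²θ)].
With r = 0.0498 m, L = 0.2316 m, θ = 93.7°: √(L² − r² sin²θ) = 0.22621 m.
v = −0.0498·223.5·0.99792·[1 + 0.0498·-0.06453/0.22621] = -10.951 m/s.
|v| = 10.951 m/s.

11.0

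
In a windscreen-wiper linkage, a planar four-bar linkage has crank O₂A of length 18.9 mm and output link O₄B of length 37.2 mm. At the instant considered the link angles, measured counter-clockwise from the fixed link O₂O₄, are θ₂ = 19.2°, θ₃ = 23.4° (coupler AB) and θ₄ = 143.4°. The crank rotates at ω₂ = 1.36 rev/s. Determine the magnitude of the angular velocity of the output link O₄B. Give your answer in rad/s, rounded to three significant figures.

ω₂ = 8.545 rad/s (from 1.36 rev/s).
Differentiating the loop-closure r₂e^{iθ₂}+r₃e^{iθ₃}=r₁+r₄e^{iθ₄} gives r₂ω₂e^{iθ₂}+r₃ω₃e^{iθ₃}=r₄ω₄e^{iθ₄}.
Eliminating the other unknown: ω₄ = r₂ω₂ sin(θ₂−θ₃) / [r₄ sin(θ₄−θ₃)].
Numerator sine = -0.07324; denominator sine = +0.86603.
Result = 0.0189·8.545·(-0.07324) / (0.0372·(+0.86603)) = -0.36715 rad/s; magnitude 0.36715 rad/s.

0.367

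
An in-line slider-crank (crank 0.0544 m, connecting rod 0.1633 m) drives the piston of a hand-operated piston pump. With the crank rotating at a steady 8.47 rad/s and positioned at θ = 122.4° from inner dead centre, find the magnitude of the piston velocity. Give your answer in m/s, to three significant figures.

ω = 8.47 rad/s
For an in-line slider-crank, x = r cosθ + √(L² − r² sin²θ), so v = −rω sinθ·[1 + r cosθ/√(L² − r² sin²θ)].
With r = 0.0544 m, L = 0.1633 m, θ = 122.4°: √(L² − r² sin²θ) = 0.15671 m.
v = −0.0544·8.47·0.84433·[1 + 0.0544·-0.53583/0.15671] = -0.31667 m/s.
|v| = 0.31667 m/s.

0.317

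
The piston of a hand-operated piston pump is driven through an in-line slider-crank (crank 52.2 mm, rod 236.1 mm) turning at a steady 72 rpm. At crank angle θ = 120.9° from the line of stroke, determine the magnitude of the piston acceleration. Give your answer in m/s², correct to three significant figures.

ω = 2π·72/60 = 7.54 rad/s
x(θ) = r cosθ + √(L² − r² sin²θ); with ω constant, a = ω²·d²x/dθ².
d²x/dθ² = −r cosθ − r²(cos2θ)/√u − r⁴ sin²2θ/(4u^{3/2}),  u = L² − r² sin²θ = 0.053737 m².
Substituting r = 0.0522 m, L = 0.2361 m, θ = 120.9°: d²x/dθ² = +0.032246 m.
a = ω²·d²x/dθ² = (7.54)²·(+0.032246) = +1.8331 m/s²;  |a| = 1.8331 m/s².

1.83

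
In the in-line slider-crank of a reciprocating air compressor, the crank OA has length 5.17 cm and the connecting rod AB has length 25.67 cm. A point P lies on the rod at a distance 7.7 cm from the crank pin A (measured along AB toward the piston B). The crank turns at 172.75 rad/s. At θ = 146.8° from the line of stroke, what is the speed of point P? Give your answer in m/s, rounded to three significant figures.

6.99

ω = 172.8 rad/s.  Crank-pin speed |V_A| = rω = 8.9312 m/s, perpendicular to OA.
Rod angle: sinφ = −(r/L) sinθ ⇒ φ = -6.331°; ω_rod = −rω cosθ/√(L²−r²sin²θ) = +29.292 rad/s.
V_P = V_A + ω_rod × AP, with AP = 0.077 m along the rod.
Components: V_Px = −rω sinθ − a·ω_rod·sinφ = -4.6417 m/s;  V_Py = rω cosθ + a·ω_rod·cosφ = -5.2316 m/s.
|V_P| = √(V_Px² + V_Py²) = 6.9939 m/s.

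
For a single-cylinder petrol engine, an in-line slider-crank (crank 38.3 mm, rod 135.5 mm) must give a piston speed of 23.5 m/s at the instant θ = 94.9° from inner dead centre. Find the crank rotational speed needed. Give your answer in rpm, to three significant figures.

For an in-line slider-crank, |v_piston| = rω|sinθ|·[1 + r cosθ/√(L² − r² sin²θ)].
With r = 0.0383 m, L = 0.1355 m, θ = 94.9°: the bracketed kinematic factor |dx/dθ| = 0.0372 m.
ω = v/|dx/dθ| = 23.5/0.0372 = 631.72 rad/s.
N = 60ω/(2π) = 6032.5 rpm.

6030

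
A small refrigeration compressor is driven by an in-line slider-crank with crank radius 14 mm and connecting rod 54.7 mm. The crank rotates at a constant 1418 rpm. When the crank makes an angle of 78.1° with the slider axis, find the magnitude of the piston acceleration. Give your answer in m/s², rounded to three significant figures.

10.8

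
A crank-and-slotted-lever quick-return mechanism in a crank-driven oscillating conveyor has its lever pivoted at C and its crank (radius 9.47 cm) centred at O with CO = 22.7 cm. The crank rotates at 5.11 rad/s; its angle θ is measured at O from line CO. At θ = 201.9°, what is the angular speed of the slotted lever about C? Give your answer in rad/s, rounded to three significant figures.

ω = 5.11 rad/s
Crank pin A relative to C: A = (d + r cosθ, r sinθ); lever angle φ = atan2(r sinθ, d + r cosθ).
Differentiating tanφ: φ̇ = rω(d cosθ + r)/(d² + r² + 2dr cosθ).
d² + r² + 2dr cosθ = |CA|² = 0.0206059 m²;  d cosθ + r = -0.11592 m.
|ω_lever| = |0.0947·5.11·-0.11592| / 0.0206059 = 2.7223 rad/s.

2.72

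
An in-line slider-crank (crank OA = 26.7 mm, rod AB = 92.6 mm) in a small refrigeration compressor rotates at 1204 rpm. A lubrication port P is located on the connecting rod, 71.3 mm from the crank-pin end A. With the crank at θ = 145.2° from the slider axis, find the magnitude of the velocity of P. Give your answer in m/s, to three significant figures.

1.69

ω = 126.1 rad/s.  Crank-pin speed |V_A| = rω = 3.3664 m/s, perpendicular to OA.
Rod angle: sinφ = −(r/L) sinθ ⇒ φ = -9.472°; ω_rod = −rω cosθ/√(L²−r²sin²θ) = +30.265 rad/s.
V_P = V_A + ω_rod × AP, with AP = 0.0713 m along the rod.
Components: V_Px = −rω sinθ − a·ω_rod·sinφ = -1.5662 m/s;  V_Py = rω cosθ + a·ω_rod·cosφ = -0.63585 m/s.
|V_P| = √(V_Px² + V_Py²) = 1.6903 m/s.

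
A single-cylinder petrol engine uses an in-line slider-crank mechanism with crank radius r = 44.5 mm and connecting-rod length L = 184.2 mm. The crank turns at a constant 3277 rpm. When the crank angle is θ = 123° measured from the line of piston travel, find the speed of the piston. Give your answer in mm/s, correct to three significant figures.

11100

ω = 2π·3277/60 = 343.2 rad/s
For an in-line slider-crank, x = r cosθ + √(L² − r² sin²θ), so v = −rω sinθ·[1 + r cosθ/√(L² − r² sin²θ)].
With r = 0.0445 m, L = 0.1842 m, θ = 123°: √(L² − r² sin²θ) = 0.18038 m.
v = −0.0445·343.2·0.83867·[1 + 0.0445·-0.54464/0.18038] = -11.086 m/s.
|v| = 11.086 m/s = 11086 mm/s.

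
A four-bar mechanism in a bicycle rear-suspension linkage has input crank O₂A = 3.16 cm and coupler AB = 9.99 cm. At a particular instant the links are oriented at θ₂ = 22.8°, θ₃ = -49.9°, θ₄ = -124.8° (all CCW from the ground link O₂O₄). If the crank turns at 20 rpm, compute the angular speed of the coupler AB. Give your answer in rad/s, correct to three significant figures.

0.368

ω₂ = 2.094 rad/s (from 20 rpm).
Differentiating the loop-closure r₂e^{iθ₂}+r₃e^{iθ₃}=r₁+r₄e^{iθ₄} gives r₂ω₂e^{iθ₂}+r₃ω₃e^{iθ₃}=r₄ω₄e^{iθ₄}.
Eliminating the other unknown: ω₃ = r₂ω₂ sin(θ₄−θ₂) / [r₃ sin(θ₃−θ₄)].
Numerator sine = -0.53583; denominator sine = +0.96547.
Result = 0.0316·2.094·(-0.53583) / (0.0999·(+0.96547)) = -0.36768 rad/s; magnitude 0.36768 rad/s.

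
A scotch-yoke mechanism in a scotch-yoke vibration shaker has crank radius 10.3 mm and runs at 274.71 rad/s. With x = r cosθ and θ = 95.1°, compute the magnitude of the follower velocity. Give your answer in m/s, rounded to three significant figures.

2.82

ω = 274.7 rad/s
x = r cosθ ⇒ ẋ = −rω sinθ.
|v| = rω|sinθ| = 0.0103·274.7·|sin 95.1°| = 2.8183 m/s.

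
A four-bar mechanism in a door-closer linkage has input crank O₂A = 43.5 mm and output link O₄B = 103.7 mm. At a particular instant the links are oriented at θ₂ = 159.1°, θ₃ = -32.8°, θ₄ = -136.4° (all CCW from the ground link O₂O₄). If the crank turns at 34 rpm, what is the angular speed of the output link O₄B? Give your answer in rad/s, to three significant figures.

ω₂ = 3.56 rad/s (from 34 rpm).
Differentiating the loop-closure r₂e^{iθ₂}+r₃e^{iθ₃}=r₁+r₄e^{iθ₄} gives r₂ω₂e^{iθ₂}+r₃ω₃e^{iθ₃}=r₄ω₄e^{iθ₄}.
Eliminating the other unknown: ω₄ = r₂ω₂ sin(θ₂−θ₃) / [r₄ sin(θ₄−θ₃)].
Numerator sine = -0.20620; denominator sine = -0.97196.
Result = 0.0435·3.56·(-0.20620) / (0.1037·(-0.97196)) = +0.31686 rad/s; magnitude 0.31686 rad/s.

0.317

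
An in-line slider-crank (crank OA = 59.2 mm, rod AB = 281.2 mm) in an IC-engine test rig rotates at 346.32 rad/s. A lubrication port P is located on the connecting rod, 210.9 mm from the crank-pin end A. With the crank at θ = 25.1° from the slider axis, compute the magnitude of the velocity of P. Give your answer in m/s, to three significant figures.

ω = 346.3 rad/s.  Crank-pin speed |V_A| = rω = 20.502 m/s, perpendicular to OA.
Rod angle: sinφ = −(r/L) sinθ ⇒ φ = -5.124°; ω_rod = −rω cosθ/√(L²−r²sin²θ) = -66.289 rad/s.
V_P = V_A + ω_rod × AP, with AP = 0.2109 m along the rod.
Components: V_Px = −rω sinθ − a·ω_rod·sinφ = -9.9455 m/s;  V_Py = rω cosθ + a·ω_rod·cosφ = +4.6415 m/s.
|V_P| = √(V_Px² + V_Py²) = 10.975 m/s.

11.0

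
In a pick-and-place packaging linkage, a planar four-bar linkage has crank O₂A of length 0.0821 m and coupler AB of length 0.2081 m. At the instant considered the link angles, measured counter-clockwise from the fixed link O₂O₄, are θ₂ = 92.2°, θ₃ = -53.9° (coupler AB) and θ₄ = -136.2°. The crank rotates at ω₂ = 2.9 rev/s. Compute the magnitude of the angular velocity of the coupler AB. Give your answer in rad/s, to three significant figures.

ω₂ = 18.22 rad/s (from 2.9 rev/s).
Differentiating the loop-closure r₂e^{iθ₂}+r₃e^{iθ₃}=r₁+r₄e^{iθ₄} gives r₂ω₂e^{iθ₂}+r₃ω₃e^{iθ₃}=r₄ω₄e^{iθ₄}.
Eliminating the other unknown: ω₃ = r₂ω₂ sin(θ₄−θ₂) / [r₃ sin(θ₃−θ₄)].
Numerator sine = +0.74780; denominator sine = +0.99098.
Result = 0.0821·18.22·(+0.74780) / (0.2081·(+0.99098)) = +5.4246 rad/s; magnitude 5.4246 rad/s.

5.42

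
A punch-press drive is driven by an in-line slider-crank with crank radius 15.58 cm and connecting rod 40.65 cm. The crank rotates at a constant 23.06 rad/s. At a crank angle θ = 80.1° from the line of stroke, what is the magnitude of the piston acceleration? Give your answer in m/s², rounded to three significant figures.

17.9

ω = 23.06 rad/s
x(θ) = r cosθ + √(L² − r² sin²θ); with ω constant, a = ω²·d²x/dθ².
d²x/dθ² = −r cosθ − r²(cos2θ)/√u − r⁴ sin²2θ/(4u^{3/2}),  u = L² − r² sin²θ = 0.141686 m².
Substituting r = 0.1558 m, L = 0.4065 m, θ = 80.1°: d²x/dθ² = +0.033571 m.
a = ω²·d²x/dθ² = (23.06)²·(+0.033571) = +17.852 m/s²;  |a| = 17.852 m/s².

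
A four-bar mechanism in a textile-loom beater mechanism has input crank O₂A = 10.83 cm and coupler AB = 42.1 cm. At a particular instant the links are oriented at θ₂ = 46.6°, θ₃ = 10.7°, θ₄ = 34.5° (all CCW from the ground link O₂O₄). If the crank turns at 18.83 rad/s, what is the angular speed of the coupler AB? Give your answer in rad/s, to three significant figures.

2.52

ω₂ = 18.83 rad/s
Differentiating the loop-closure r₂e^{iθ₂}+r₃e^{iθ₃}=r₁+r₄e^{iθ₄} gives r₂ω₂e^{iθ₂}+r₃ω₃e^{iθ₃}=r₄ω₄e^{iθ₄}.
Eliminating the other unknown: ω₃ = r₂ω₂ sin(θ₄−θ₂) / [r₃ sin(θ₃−θ₄)].
Numerator sine = -0.20962; denominator sine = -0.40355.
Result = 0.1083·18.83·(-0.20962) / (0.421·(-0.40355)) = +2.5161 rad/s; magnitude 2.5161 rad/s.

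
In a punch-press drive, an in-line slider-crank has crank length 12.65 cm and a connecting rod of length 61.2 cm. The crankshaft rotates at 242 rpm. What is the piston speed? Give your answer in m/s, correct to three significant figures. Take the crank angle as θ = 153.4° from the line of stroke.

1.17

ω = 2π·242/60 = 25.34 rad/s
For an in-line slider-crank, x = r cosθ + √(L² − r² sin²θ), so v = −rω sinθ·[1 + r cosθ/√(L² − r² sin²θ)].
With r = 0.1265 m, L = 0.612 m, θ = 153.4°: √(L² − r² sin²θ) = 0.60937 m.
v = −0.1265·25.34·0.44776·[1 + 0.1265·-0.89415/0.60937] = -1.169 m/s.
|v| = 1.169 m/s.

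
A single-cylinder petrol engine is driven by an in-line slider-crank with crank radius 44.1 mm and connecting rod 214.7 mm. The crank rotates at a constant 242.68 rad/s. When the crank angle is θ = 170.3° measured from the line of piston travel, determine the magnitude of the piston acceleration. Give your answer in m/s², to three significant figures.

2060

ω = 242.7 rad/s
x(θ) = r cosθ + √(L² − r² sin²θ); with ω constant, a = ω²·d²x/dθ².
d²x/dθ² = −r cosθ − r²(cos2θ)/√u − r⁴ sin²2θ/(4u^{3/2}),  u = L² − r² sin²θ = 0.0460409 m².
Substituting r = 0.0441 m, L = 0.2147 m, θ = 170.3°: d²x/dθ² = +0.03491 m.
a = ω²·d²x/dθ² = (242.7)²·(+0.03491) = +2056 m/s²;  |a| = 2056 m/s².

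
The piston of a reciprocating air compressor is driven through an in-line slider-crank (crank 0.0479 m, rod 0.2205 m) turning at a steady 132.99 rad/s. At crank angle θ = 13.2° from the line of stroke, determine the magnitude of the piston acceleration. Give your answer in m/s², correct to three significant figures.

990

ω = 133 rad/s
x(θ) = r cosθ + √(L² − r² sin²θ); with ω constant, a = ω²·d²x/dθ².
d²x/dθ² = −r cosθ − r²(cos2θ)/√u − r⁴ sin²2θ/(4u^{3/2}),  u = L² − r² sin²θ = 0.0485006 m².
Substituting r = 0.0479 m, L = 0.2205 m, θ = 13.2°: d²x/dθ² = -0.055991 m.
a = ω²·d²x/dθ² = (133)²·(-0.055991) = -990.27 m/s²;  |a| = 990.27 m/s².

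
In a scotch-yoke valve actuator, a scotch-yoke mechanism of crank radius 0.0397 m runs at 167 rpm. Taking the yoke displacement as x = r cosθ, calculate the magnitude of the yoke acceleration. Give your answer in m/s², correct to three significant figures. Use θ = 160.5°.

11.4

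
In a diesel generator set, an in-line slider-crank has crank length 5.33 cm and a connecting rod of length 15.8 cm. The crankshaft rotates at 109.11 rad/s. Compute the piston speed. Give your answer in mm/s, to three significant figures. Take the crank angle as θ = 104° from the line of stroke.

5160

ω = 109.1 rad/s
For an in-line slider-crank, x = r cosθ + √(L² − r² sin²θ), so v = −rω sinθ·[1 + r cosθ/√(L² − r² sin²θ)].
With r = 0.0533 m, L = 0.158 m, θ = 104°: √(L² − r² sin²θ) = 0.1493 m.
v = −0.0533·109.1·0.97030·[1 + 0.0533·-0.24192/0.1493] = -5.1555 m/s.
|v| = 5.1555 m/s = 5155.5 mm/s.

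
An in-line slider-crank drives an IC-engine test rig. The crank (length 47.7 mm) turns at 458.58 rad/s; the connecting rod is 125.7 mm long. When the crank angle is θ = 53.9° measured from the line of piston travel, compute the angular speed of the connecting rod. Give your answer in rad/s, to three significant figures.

108

ω = 458.6 rad/s
The rod makes angle φ with the slider axis where L sinφ = r sinθ; differentiating, L cosφ·φ̇ = r ω cosθ.
L cosφ = √(L² − r² sin²θ) = 0.11965 m.
|ω_rod| = r ω |cosθ| / √(L² − r² sin²θ) = 0.0477·458.6·0.58920/0.11965 = 107.72 rad/s.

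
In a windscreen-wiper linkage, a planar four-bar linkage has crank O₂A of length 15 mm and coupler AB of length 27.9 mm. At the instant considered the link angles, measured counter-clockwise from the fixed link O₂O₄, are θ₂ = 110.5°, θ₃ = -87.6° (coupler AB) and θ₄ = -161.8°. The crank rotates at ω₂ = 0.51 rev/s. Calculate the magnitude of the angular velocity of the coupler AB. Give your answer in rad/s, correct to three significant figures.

ω₂ = 3.204 rad/s (from 0.51 rev/s).
Differentiating the loop-closure r₂e^{iθ₂}+r₃e^{iθ₃}=r₁+r₄e^{iθ₄} gives r₂ω₂e^{iθ₂}+r₃ω₃e^{iθ₃}=r₄ω₄e^{iθ₄}.
Eliminating the other unknown: ω₃ = r₂ω₂ sin(θ₄−θ₂) / [r₃ sin(θ₃−θ₄)].
Numerator sine = +0.99919; denominator sine = +0.96222.
Result = 0.015·3.204·(+0.99919) / (0.0279·(+0.96222)) = +1.789 rad/s; magnitude 1.789 rad/s.

1.79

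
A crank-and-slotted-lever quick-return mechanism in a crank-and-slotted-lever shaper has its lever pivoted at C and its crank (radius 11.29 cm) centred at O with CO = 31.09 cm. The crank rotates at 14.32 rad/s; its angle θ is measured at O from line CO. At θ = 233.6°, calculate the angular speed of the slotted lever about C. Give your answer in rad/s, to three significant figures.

ω = 14.32 rad/s
Crank pin A relative to C: A = (d + r cosθ, r sinθ); lever angle φ = atan2(r sinθ, d + r cosθ).
Differentiating tanφ: φ̇ = rω(d cosθ + r)/(d² + r² + 2dr cosθ).
d² + r² + 2dr cosθ = |CA|² = 0.0677465 m²;  d cosθ + r = -0.071594 m.
|ω_lever| = |0.1129·14.32·-0.071594| / 0.0677465 = 1.7085 rad/s.

1.71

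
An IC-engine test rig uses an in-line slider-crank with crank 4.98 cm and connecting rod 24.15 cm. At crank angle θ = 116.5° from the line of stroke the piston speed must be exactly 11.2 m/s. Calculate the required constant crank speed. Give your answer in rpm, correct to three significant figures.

2650

For an in-line slider-crank, |v_piston| = rω|sinθ|·[1 + r cosθ/√(L² − r² sin²θ)].
With r = 0.0498 m, L = 0.2415 m, θ = 116.5°: the bracketed kinematic factor |dx/dθ| = 0.040395 m.
ω = v/|dx/dθ| = 11.2/0.040395 = 277.26 rad/s.
N = 60ω/(2π) = 2647.6 rpm.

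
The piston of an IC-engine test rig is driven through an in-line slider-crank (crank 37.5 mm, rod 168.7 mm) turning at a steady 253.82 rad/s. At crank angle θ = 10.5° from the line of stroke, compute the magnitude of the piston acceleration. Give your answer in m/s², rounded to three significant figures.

ω = 253.8 rad/s
x(θ) = r cosθ + √(L² − r² sin²θ); with ω constant, a = ω²·d²x/dθ².
d²x/dθ² = −r cosθ − r²(cos2θ)/√u − r⁴ sin²2θ/(4u^{3/2}),  u = L² − r² sin²θ = 0.028413 m².
Substituting r = 0.0375 m, L = 0.1687 m, θ = 10.5°: d²x/dθ² = -0.044674 m.
a = ω²·d²x/dθ² = (253.8)²·(-0.044674) = -2878.1 m/s²;  |a| = 2878.1 m/s².

2880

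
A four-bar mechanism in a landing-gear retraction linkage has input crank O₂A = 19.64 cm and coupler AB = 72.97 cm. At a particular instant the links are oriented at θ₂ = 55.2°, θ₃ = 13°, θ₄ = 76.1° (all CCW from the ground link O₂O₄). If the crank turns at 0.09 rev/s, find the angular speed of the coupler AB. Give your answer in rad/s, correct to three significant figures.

ω₂ = 0.5655 rad/s (from 0.09 rev/s).
Differentiating the loop-closure r₂e^{iθ₂}+r₃e^{iθ₃}=r₁+r₄e^{iθ₄} gives r₂ω₂e^{iθ₂}+r₃ω₃e^{iθ₃}=r₄ω₄e^{iθ₄}.
Eliminating the other unknown: ω₃ = r₂ω₂ sin(θ₄−θ₂) / [r₃ sin(θ₃−θ₄)].
Numerator sine = +0.35674; denominator sine = -0.89180.
Result = 0.1964·0.5655·(+0.35674) / (0.7297·(-0.89180)) = -0.060884 rad/s; magnitude 0.060884 rad/s.

0.0609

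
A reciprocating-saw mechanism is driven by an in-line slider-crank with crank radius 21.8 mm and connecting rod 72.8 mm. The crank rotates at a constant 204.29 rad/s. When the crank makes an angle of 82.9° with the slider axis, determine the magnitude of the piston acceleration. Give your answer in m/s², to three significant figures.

164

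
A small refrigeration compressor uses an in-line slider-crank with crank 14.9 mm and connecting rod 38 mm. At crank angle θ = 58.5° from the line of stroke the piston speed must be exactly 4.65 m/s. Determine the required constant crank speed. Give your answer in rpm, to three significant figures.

2870

For an in-line slider-crank, |v_piston| = rω|sinθ|·[1 + r cosθ/√(L² − r² sin²θ)].
With r = 0.0149 m, L = 0.038 m, θ = 58.5°: the bracketed kinematic factor |dx/dθ| = 0.015466 m.
ω = v/|dx/dθ| = 4.65/0.015466 = 300.66 rad/s.
N = 60ω/(2π) = 2871.1 rpm.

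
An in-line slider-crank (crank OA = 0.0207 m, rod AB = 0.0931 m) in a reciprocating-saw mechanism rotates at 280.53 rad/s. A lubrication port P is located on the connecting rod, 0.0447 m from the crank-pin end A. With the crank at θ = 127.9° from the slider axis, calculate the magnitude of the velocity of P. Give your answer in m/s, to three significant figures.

4.66

ω = 280.5 rad/s.  Crank-pin speed |V_A| = rω = 5.807 m/s, perpendicular to OA.
Rod angle: sinφ = −(r/L) sinθ ⇒ φ = -10.105°; ω_rod = −rω cosθ/√(L²−r²sin²θ) = +38.919 rad/s.
V_P = V_A + ω_rod × AP, with AP = 0.0447 m along the rod.
Components: V_Px = −rω sinθ − a·ω_rod·sinφ = -4.277 m/s;  V_Py = rω cosθ + a·ω_rod·cosφ = -1.8545 m/s.
|V_P| = √(V_Px² + V_Py²) = 4.6617 m/s.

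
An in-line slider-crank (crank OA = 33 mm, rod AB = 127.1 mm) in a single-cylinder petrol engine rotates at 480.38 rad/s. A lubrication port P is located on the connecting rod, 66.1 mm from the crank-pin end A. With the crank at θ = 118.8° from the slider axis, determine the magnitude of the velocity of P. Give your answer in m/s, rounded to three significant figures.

ω = 480.4 rad/s.  Crank-pin speed |V_A| = rω = 15.853 m/s, perpendicular to OA.
Rod angle: sinφ = −(r/L) sinθ ⇒ φ = -13.151°; ω_rod = −rω cosθ/√(L²−r²sin²θ) = +61.705 rad/s.
V_P = V_A + ω_rod × AP, with AP = 0.0661 m along the rod.
Components: V_Px = −rω sinθ − a·ω_rod·sinφ = -12.964 m/s;  V_Py = rω cosθ + a·ω_rod·cosφ = -3.6653 m/s.
|V_P| = √(V_Px² + V_Py²) = 13.472 m/s.

13.5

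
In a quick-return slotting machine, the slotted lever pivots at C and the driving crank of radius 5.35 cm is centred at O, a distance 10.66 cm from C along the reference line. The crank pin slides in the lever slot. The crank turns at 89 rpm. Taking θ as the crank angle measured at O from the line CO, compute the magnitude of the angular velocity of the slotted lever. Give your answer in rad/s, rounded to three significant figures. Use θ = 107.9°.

ω = 9.32 rad/s (from 89 rpm).
Crank pin A relative to C: A = (d + r cosθ, r sinθ); lever angle φ = atan2(r sinθ, d + r cosθ).
Differentiating tanφ: φ̇ = rω(d cosθ + r)/(d² + r² + 2dr cosθ).
d² + r² + 2dr cosθ = |CA|² = 0.01072 m²;  d cosθ + r = +0.020736 m.
|ω_lever| = |0.0535·9.32·+0.020736| / 0.01072 = 0.96449 rad/s.

0.964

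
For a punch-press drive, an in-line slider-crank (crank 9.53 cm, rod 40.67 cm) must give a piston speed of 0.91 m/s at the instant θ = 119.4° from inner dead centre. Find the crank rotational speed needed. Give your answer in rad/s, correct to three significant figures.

12.4

For an in-line slider-crank, |v_piston| = rω|sinθ|·[1 + r cosθ/√(L² − r² sin²θ)].
With r = 0.0953 m, L = 0.4067 m, θ = 119.4°: the bracketed kinematic factor |dx/dθ| = 0.073271 m.
ω = v/|dx/dθ| = 0.91/0.073271 = 12.42 rad/s.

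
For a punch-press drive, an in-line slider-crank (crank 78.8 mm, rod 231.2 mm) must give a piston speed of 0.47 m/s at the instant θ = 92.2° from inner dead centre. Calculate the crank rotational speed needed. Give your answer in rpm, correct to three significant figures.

For an in-line slider-crank, |v_piston| = rω|sinθ|·[1 + r cosθ/√(L² − r² sin²θ)].
With r = 0.0788 m, L = 0.2312 m, θ = 92.2°: the bracketed kinematic factor |dx/dθ| = 0.077646 m.
ω = v/|dx/dθ| = 0.47/0.077646 = 6.0531 rad/s.
N = 60ω/(2π) = 57.803 rpm.

57.8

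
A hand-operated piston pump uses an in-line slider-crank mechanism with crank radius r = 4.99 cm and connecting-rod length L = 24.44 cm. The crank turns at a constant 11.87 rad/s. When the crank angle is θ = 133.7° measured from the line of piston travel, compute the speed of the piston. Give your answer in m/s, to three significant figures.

0.367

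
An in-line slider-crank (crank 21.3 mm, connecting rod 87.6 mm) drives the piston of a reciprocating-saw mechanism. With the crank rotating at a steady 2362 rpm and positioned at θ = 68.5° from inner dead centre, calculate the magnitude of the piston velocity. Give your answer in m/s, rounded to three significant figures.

5.35

ω = 2π·2362/60 = 247.3 rad/s
For an in-line slider-crank, x = r cosθ + √(L² − r² sin²θ), so v = −rω sinθ·[1 + r cosθ/√(L² − r² sin²θ)].
With r = 0.0213 m, L = 0.0876 m, θ = 68.5°: √(L² − r² sin²θ) = 0.085329 m.
v = −0.0213·247.3·0.93042·[1 + 0.0213·0.36650/0.085329] = -5.3504 m/s.
|v| = 5.3504 m/s.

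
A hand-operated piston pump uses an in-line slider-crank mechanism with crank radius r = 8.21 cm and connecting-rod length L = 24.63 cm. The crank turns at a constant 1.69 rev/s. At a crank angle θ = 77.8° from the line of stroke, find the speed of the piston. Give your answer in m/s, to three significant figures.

ω = 2π·1.69 = 10.62 rad/s
For an in-line slider-crank, x = r cosθ + √(L² − r² sin²θ), so v = −rω sinθ·[1 + r cosθ/√(L² − r² sin²θ)].
With r = 0.0821 m, L = 0.2463 m, θ = 77.8°: √(L² − r² sin²θ) = 0.23286 m.
v = −0.0821·10.62·0.97742·[1 + 0.0821·0.21132/0.23286] = -0.91558 m/s.
|v| = 0.91558 m/s.

0.916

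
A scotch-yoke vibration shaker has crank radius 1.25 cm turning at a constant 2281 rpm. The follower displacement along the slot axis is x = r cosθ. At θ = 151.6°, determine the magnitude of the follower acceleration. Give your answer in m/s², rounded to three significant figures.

627

ω = 238.9 rad/s (from 2281 rpm).
x = r cosθ ⇒ ẍ = −rω² cosθ (ω constant).
|a| = rω²|cosθ| = 0.0125·(238.9)²·|cos 151.6°| = 627.37 m/s².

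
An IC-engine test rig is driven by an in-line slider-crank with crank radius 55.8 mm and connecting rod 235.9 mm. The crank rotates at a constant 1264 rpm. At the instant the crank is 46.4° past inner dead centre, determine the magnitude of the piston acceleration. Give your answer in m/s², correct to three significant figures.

666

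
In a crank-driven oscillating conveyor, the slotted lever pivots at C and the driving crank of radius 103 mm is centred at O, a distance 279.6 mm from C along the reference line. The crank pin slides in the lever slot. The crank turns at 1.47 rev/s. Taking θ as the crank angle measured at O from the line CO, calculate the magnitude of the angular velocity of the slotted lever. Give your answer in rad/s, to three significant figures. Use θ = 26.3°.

2.40

ω = 9.236 rad/s (from 1.47 rev/s).
Crank pin A relative to C: A = (d + r cosθ, r sinθ); lever angle φ = atan2(r sinθ, d + r cosθ).
Differentiating tanφ: φ̇ = rω(d cosθ + r)/(d² + r² + 2dr cosθ).
d² + r² + 2dr cosθ = |CA|² = 0.140421 m²;  d cosθ + r = +0.35366 m.
|ω_lever| = |0.103·9.236·+0.35366| / 0.140421 = 2.396 rad/s.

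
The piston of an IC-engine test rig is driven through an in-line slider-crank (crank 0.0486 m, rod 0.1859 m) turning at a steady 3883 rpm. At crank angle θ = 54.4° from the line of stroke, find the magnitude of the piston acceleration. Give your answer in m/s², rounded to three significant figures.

4020

ω = 2π·3883/60 = 406.6 rad/s
x(θ) = r cosθ + √(L² − r² sin²θ); with ω constant, a = ω²·d²x/dθ².
d²x/dθ² = −r cosθ − r²(cos2θ)/√u − r⁴ sin²2θ/(4u^{3/2}),  u = L² − r² sin²θ = 0.0329972 m².
Substituting r = 0.0486 m, L = 0.1859 m, θ = 54.4°: d²x/dθ² = -0.024309 m.
a = ω²·d²x/dθ² = (406.6)²·(-0.024309) = -4019.4 m/s²;  |a| = 4019.4 m/s².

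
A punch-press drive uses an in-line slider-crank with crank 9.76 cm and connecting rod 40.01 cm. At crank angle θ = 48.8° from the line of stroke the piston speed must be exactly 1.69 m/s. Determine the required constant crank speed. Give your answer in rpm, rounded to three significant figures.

189

For an in-line slider-crank, |v_piston| = rω|sinθ|·[1 + r cosθ/√(L² − r² sin²θ)].
With r = 0.0976 m, L = 0.4001 m, θ = 48.8°: the bracketed kinematic factor |dx/dθ| = 0.085439 m.
ω = v/|dx/dθ| = 1.69/0.085439 = 19.78 rad/s.
N = 60ω/(2π) = 188.89 rpm.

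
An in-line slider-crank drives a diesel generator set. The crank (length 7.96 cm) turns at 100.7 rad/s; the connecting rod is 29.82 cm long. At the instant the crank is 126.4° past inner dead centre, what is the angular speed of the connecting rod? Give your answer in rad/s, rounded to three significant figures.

16.3

ω = 100.7 rad/s
The rod makes angle φ with the slider axis where L sinφ = r sinθ; differentiating, L cosφ·φ̇ = r ω cosθ.
L cosφ = √(L² − r² sin²θ) = 0.29124 m.
|ω_rod| = r ω |cosθ| / √(L² − r² sin²θ) = 0.0796·100.7·0.59342/0.29124 = 16.333 rad/s.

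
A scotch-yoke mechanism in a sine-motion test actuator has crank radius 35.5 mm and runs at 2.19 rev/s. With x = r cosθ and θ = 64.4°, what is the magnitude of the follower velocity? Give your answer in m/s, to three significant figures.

0.441

ω = 13.76 rad/s (from 2.19 rev/s).
x = r cosθ ⇒ ẋ = −rω sinθ.
|v| = rω|sinθ| = 0.0355·13.76·|sin 64.4°| = 0.44053 m/s.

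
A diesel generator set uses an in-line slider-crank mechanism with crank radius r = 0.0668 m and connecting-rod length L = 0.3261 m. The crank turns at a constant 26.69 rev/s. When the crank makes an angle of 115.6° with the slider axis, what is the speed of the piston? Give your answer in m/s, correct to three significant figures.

9.19

ω = 2π·26.7 = 167.7 rad/s
For an in-line slider-crank, x = r cosθ + √(L² − r² sin²θ), so v = −rω sinθ·[1 + r cosθ/√(L² − r² sin²θ)].
With r = 0.0668 m, L = 0.3261 m, θ = 115.6°: √(L² − r² sin²θ) = 0.32049 m.
v = −0.0668·167.7·0.90183·[1 + 0.0668·-0.43209/0.32049] = -9.1927 m/s.
|v| = 9.1927 m/s.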